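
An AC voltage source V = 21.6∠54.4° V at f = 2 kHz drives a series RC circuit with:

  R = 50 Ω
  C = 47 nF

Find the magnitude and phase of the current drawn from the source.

Step 1 — Angular frequency: ω = 2π·f = 2π·2000 = 1.257e+04 rad/s.
Step 2 — Component impedances:
  R: Z = R = 50 Ω
  C: Z = 1/(jωC) = -j/(ω·C) = 0 - j1693 Ω
Step 3 — Series combination: Z_total = R + C = 50 - j1693 Ω = 1694∠-88.3° Ω.
Step 4 — Source phasor: V = 21.6∠54.4° V = 12.57 + j17.56 V.
Step 5 — Ohm's law: I = V / Z_total = (12.57 + j17.56) / (50 - j1693) = -0.01014 + j0.007726 A.
Step 6 — Convert to polar: |I| = 0.01275 A, ∠I = 142.7°.

I = 0.01275∠142.7° A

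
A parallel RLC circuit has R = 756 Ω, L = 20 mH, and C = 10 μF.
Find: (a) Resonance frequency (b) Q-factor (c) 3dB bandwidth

Step 1 — Resonance: ω₀ = 1/√(LC) = 1/√(0.02·1e-05) = 2236 rad/s.
Step 2 — f₀ = ω₀/(2π) = 355.9 Hz.
Step 3 — Parallel Q: Q = R/(ω₀L) = 756/(2236·0.02) = 16.9.
Step 4 — Bandwidth: Δω = ω₀/Q = 132.3 rad/s; BW = Δω/(2π) = 21.05 Hz.

(a) f₀ = 355.9 Hz  (b) Q = 16.9  (c) BW = 21.05 Hz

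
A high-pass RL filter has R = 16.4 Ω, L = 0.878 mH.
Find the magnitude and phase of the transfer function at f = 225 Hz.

Step 1 — Angular frequency: ω = 2π·225 = 1414 rad/s.
Step 2 — Transfer function: H(jω) = jωL/(R + jωL).
Step 3 — Numerator jωL = j·1.241; denominator R + jωL = 16.4 + j1.241.
Step 4 — H = 0.005696 + j0.07525.
Step 5 — Magnitude: |H| = 0.07547 (-22.4 dB); phase: φ = 85.7°.

|H| = 0.07547 (-22.4 dB), φ = 85.7°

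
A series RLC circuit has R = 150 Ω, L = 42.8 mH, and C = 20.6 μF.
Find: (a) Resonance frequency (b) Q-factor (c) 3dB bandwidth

Step 1 — Resonance: ω₀ = 1/√(LC) = 1/√(0.0428·2.06e-05) = 1065 rad/s.
Step 2 — f₀ = ω₀/(2π) = 169.5 Hz.
Step 3 — Series Q: Q = ω₀L/R = 1065·0.0428/150 = 0.3039.
Step 4 — Bandwidth: Δω = ω₀/Q = 3505 rad/s; BW = Δω/(2π) = 557.8 Hz.

(a) f₀ = 169.5 Hz  (b) Q = 0.3039  (c) BW = 557.8 Hz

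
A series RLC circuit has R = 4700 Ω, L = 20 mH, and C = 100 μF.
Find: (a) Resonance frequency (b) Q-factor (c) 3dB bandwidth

Step 1 — Resonance: ω₀ = 1/√(LC) = 1/√(0.02·0.0001) = 707.1 rad/s.
Step 2 — f₀ = ω₀/(2π) = 112.5 Hz.
Step 3 — Series Q: Q = ω₀L/R = 707.1·0.02/4700 = 0.003009.
Step 4 — Bandwidth: Δω = ω₀/Q = 2.35e+05 rad/s; BW = Δω/(2π) = 3.74e+04 Hz.

(a) f₀ = 112.5 Hz  (b) Q = 0.003009  (c) BW = 3.74e+04 Hz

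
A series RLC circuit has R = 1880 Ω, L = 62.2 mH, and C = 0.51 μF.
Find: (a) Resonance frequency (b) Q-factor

Step 1 — Resonance condition Im(Z)=0 gives ω₀ = 1/√(LC).
Step 2 — ω₀ = 1/√(0.0622·5.1e-07) = 5615 rad/s.
Step 3 — f₀ = ω₀/(2π) = 893.6 Hz.
Step 4 — Series Q: Q = ω₀L/R = 5615·0.0622/1880 = 0.1858.

(a) f₀ = 893.6 Hz  (b) Q = 0.1858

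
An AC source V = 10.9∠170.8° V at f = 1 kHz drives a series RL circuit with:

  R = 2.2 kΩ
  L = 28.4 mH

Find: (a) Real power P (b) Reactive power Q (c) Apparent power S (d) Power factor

Step 1 — Angular frequency: ω = 2π·f = 2π·1000 = 6283 rad/s.
Step 2 — Component impedances:
  R: Z = R = 2200 Ω
  L: Z = jωL = j·6283·0.0284 = 0 + j178.4 Ω
Step 3 — Series combination: Z_total = R + L = 2200 + j178.4 Ω = 2207∠4.6° Ω.
Step 4 — Source phasor: V = 10.9∠170.8° V = -10.76 + j1.743 V.
Step 5 — Current: I = V / Z = -0.004795 + j0.001181 A = 0.004938∠166.2° A.
Step 6 — Complex power: S = V·I* = 0.05365 + j0.004352 VA.
Step 7 — Real power: P = Re(S) = 0.05365 W.
Step 8 — Reactive power: Q = Im(S) = 0.004352 VAR.
Step 9 — Apparent power: |S| = 0.05383 VA.
Step 10 — Power factor: PF = P/|S| = 0.9967 (lagging).

(a) P = 0.05365 W  (b) Q = 0.004352 VAR  (c) S = 0.05383 VA  (d) PF = 0.9967 (lagging)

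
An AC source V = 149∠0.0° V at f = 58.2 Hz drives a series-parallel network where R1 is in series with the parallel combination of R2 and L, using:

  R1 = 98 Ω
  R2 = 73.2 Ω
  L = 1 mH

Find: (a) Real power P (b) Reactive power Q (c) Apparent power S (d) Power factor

Step 1 — Angular frequency: ω = 2π·f = 2π·58.2 = 365.7 rad/s.
Step 2 — Component impedances:
  R1: Z = R = 98 Ω
  R2: Z = R = 73.2 Ω
  L: Z = jωL = j·365.7·0.001 = 0 + j0.3657 Ω
Step 3 — Parallel branch: R2 || L = 1/(1/R2 + 1/L) = 0.001827 + j0.3657 Ω.
Step 4 — Series with R1: Z_total = R1 + (R2 || L) = 98 + j0.3657 Ω = 98∠0.2° Ω.
Step 5 — Source phasor: V = 149∠0.0° V = 149 V.
Step 6 — Current: I = V / Z = 1.52 - j0.005673 A = 1.52∠-0.2° A.
Step 7 — Complex power: S = V·I* = 226.5 + j0.8453 VA.
Step 8 — Real power: P = Re(S) = 226.5 W.
Step 9 — Reactive power: Q = Im(S) = 0.8453 VAR.
Step 10 — Apparent power: |S| = 226.5 VA.
Step 11 — Power factor: PF = P/|S| = 1 (lagging).

(a) P = 226.5 W  (b) Q = 0.8453 VAR  (c) S = 226.5 VA  (d) PF = 1 (lagging)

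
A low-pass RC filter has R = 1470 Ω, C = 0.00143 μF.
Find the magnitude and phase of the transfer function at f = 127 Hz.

Step 1 — Angular frequency: ω = 2π·127 = 798 rad/s.
Step 2 — Transfer function: H(jω) = 1/(1 + jωRC).
Step 3 — Denominator: 1 + jωRC = 1 + j·798·1470·1.43e-09 = 1 + j0.001677.
Step 4 — H = 1 - j0.001677.
Step 5 — Magnitude: |H| = 1 (-0.0 dB); phase: φ = -0.1°.

|H| = 1 (-0.0 dB), φ = -0.1°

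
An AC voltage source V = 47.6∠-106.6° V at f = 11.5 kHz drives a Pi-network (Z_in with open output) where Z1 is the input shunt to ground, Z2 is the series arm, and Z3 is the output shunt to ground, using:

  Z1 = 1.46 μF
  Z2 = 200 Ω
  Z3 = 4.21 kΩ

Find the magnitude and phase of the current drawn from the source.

Step 1 — Angular frequency: ω = 2π·f = 2π·1.15e+04 = 7.226e+04 rad/s.
Step 2 — Component impedances:
  Z1: Z = 1/(jωC) = -j/(ω·C) = 0 - j9.479 Ω
  Z2: Z = R = 200 Ω
  Z3: Z = R = 4210 Ω
Step 3 — With open output, the series arm Z2 and the output shunt Z3 appear in series to ground: Z2 + Z3 = 4410 Ω.
Step 4 — Parallel with input shunt Z1: Z_in = Z1 || (Z2 + Z3) = 0.02038 - j9.479 Ω = 9.479∠-89.9° Ω.
Step 5 — Source phasor: V = 47.6∠-106.6° V = -13.6 - j45.62 V.
Step 6 — Ohm's law: I = V / Z_total = (-13.6 - j45.62) / (0.02038 - j9.479) = 4.809 - j1.445 A.
Step 7 — Convert to polar: |I| = 5.022 A, ∠I = -16.7°.

I = 5.022∠-16.7° A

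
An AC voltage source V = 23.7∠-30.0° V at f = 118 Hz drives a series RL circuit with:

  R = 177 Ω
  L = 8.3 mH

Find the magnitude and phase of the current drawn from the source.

Step 1 — Angular frequency: ω = 2π·f = 2π·118 = 741.4 rad/s.
Step 2 — Component impedances:
  R: Z = R = 177 Ω
  L: Z = jωL = j·741.4·0.0083 = 0 + j6.154 Ω
Step 3 — Series combination: Z_total = R + L = 177 + j6.154 Ω = 177.1∠2.0° Ω.
Step 4 — Source phasor: V = 23.7∠-30.0° V = 20.52 - j11.85 V.
Step 5 — Ohm's law: I = V / Z_total = (20.52 - j11.85) / (177 + j6.154) = 0.1135 - j0.0709 A.
Step 6 — Convert to polar: |I| = 0.1338 A, ∠I = -32.0°.

I = 0.1338∠-32.0° A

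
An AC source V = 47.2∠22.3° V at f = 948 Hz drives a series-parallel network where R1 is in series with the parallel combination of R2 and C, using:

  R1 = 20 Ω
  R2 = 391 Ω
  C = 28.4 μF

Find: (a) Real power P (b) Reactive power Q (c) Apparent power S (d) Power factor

Step 1 — Angular frequency: ω = 2π·f = 2π·948 = 5956 rad/s.
Step 2 — Component impedances:
  R1: Z = R = 20 Ω
  R2: Z = R = 391 Ω
  C: Z = 1/(jωC) = -j/(ω·C) = 0 - j5.911 Ω
Step 3 — Parallel branch: R2 || C = 1/(1/R2 + 1/C) = 0.08935 - j5.91 Ω.
Step 4 — Series with R1: Z_total = R1 + (R2 || C) = 20.09 - j5.91 Ω = 20.94∠-16.4° Ω.
Step 5 — Source phasor: V = 47.2∠22.3° V = 43.67 + j17.91 V.
Step 6 — Current: I = V / Z = 1.759 + j1.409 A = 2.254∠38.7° A.
Step 7 — Complex power: S = V·I* = 102.1 - j30.03 VA.
Step 8 — Real power: P = Re(S) = 102.1 W.
Step 9 — Reactive power: Q = Im(S) = -30.03 VAR.
Step 10 — Apparent power: |S| = 106.4 VA.
Step 11 — Power factor: PF = P/|S| = 0.9593 (leading).

(a) P = 102.1 W  (b) Q = -30.03 VAR  (c) S = 106.4 VA  (d) PF = 0.9593 (leading)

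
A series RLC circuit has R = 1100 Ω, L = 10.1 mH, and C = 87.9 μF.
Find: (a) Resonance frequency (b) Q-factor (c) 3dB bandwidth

Step 1 — Resonance condition Im(Z)=0 gives ω₀ = 1/√(LC).
Step 2 — ω₀ = 1/√(0.0101·8.79e-05) = 1061 rad/s.
Step 3 — f₀ = ω₀/(2π) = 168.9 Hz.
Step 4 — Series Q: Q = ω₀L/R = 1061·0.0101/1100 = 0.009745.
Step 5 — 3dB bandwidth: Δω = ω₀/Q = 1.089e+05 rad/s; BW = Δω/(2π) = 1.733e+04 Hz.

(a) f₀ = 168.9 Hz  (b) Q = 0.009745  (c) BW = 1.733e+04 Hz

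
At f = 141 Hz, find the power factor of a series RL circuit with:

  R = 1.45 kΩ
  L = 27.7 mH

Step 1 — Angular frequency: ω = 2π·f = 2π·141 = 885.9 rad/s.
Step 2 — Component impedances:
  R: Z = R = 1450 Ω
  L: Z = jωL = j·885.9·0.0277 = 0 + j24.54 Ω
Step 3 — Series combination: Z_total = R + L = 1450 + j24.54 Ω = 1450∠1.0° Ω.
Step 4 — Power factor: PF = cos(φ) = Re(Z)/|Z| = 1450/1450.2 = 0.9999.
Step 5 — Type: Im(Z) = 24.54 ⇒ lagging (phase φ = 1.0°).

PF = 0.9999 (lagging, φ = 1.0°)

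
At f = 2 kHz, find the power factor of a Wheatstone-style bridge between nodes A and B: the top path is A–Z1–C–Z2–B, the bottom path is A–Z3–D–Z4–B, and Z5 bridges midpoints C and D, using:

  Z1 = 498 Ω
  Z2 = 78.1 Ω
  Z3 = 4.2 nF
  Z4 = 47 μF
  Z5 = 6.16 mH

Step 1 — Angular frequency: ω = 2π·f = 2π·2000 = 1.257e+04 rad/s.
Step 2 — Component impedances:
  Z1: Z = R = 498 Ω
  Z2: Z = R = 78.1 Ω
  Z3: Z = 1/(jωC) = -j/(ω·C) = 0 - j1.895e+04 Ω
  Z4: Z = 1/(jωC) = -j/(ω·C) = 0 - j1.693 Ω
  Z5: Z = jωL = j·1.257e+04·0.00616 = 0 + j77.41 Ω
Step 3 — Bridge requires nodal analysis (the Z5 bridge couples midpoints C and D, so the two paths cannot be reduced to a simple series/parallel combination). Setting node B to ground and injecting 1 A at node A, the 3-node admittance system at A, C, D solves to V_A = Z_AB = 537.7 + j23.83 Ω = 538.2∠2.5° Ω.
Step 4 — Power factor: PF = cos(φ) = Re(Z)/|Z| = 537.67/538.2 = 0.999.
Step 5 — Type: Im(Z) = 23.83 ⇒ lagging (phase φ = 2.5°).

PF = 0.999 (lagging, φ = 2.5°)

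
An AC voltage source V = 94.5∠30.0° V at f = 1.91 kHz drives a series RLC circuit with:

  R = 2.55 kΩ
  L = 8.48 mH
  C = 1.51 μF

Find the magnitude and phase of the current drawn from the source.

Step 1 — Angular frequency: ω = 2π·f = 2π·1910 = 1.2e+04 rad/s.
Step 2 — Component impedances:
  R: Z = R = 2550 Ω
  L: Z = jωL = j·1.2e+04·0.00848 = 0 + j101.8 Ω
  C: Z = 1/(jωC) = -j/(ω·C) = 0 - j55.18 Ω
Step 3 — Series combination: Z_total = R + L + C = 2550 + j46.58 Ω = 2550∠1.0° Ω.
Step 4 — Source phasor: V = 94.5∠30.0° V = 81.84 + j47.25 V.
Step 5 — Ohm's law: I = V / Z_total = (81.84 + j47.25) / (2550 + j46.58) = 0.03242 + j0.01794 A.
Step 6 — Convert to polar: |I| = 0.03705 A, ∠I = 29.0°.

I = 0.03705∠29.0° A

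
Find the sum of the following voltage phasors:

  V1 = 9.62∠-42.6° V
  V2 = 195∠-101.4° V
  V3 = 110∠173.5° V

Step 1 — Convert each phasor to rectangular form:
  V1 = 9.62·(cos(-42.6°) + j·sin(-42.6°)) = 7.081 - j6.512 V
  V2 = 195·(cos(-101.4°) + j·sin(-101.4°)) = -38.54 - j191.2 V
  V3 = 110·(cos(173.5°) + j·sin(173.5°)) = -109.3 + j12.45 V
Step 2 — Sum components: V_total = -140.8 - j185.2 V.
Step 3 — Convert to polar: |V_total| = 232.6 V, ∠V_total = -127.2°.

V_total = 232.6∠-127.2° V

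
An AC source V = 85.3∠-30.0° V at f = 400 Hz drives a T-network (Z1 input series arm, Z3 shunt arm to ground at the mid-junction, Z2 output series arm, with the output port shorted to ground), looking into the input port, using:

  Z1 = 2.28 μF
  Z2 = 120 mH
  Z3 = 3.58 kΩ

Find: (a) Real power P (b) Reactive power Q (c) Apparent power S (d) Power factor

Step 1 — Angular frequency: ω = 2π·f = 2π·400 = 2513 rad/s.
Step 2 — Component impedances:
  Z1: Z = 1/(jωC) = -j/(ω·C) = 0 - j174.5 Ω
  Z2: Z = jωL = j·2513·0.12 = 0 + j301.6 Ω
  Z3: Z = R = 3580 Ω
Step 3 — With the output port shorted to ground, the output series arm Z2 runs from the junction to ground; the shunt arm Z3 also runs from the junction to ground. They appear in parallel: Z3 || Z2 = 25.23 + j299.5 Ω.
Step 4 — Series with input arm Z1: Z_in = Z1 + (Z3 || Z2) = 25.23 + j125 Ω = 127.5∠78.6° Ω.
Step 5 — Source phasor: V = 85.3∠-30.0° V = 73.87 - j42.65 V.
Step 6 — Current: I = V / Z = -0.2133 - j0.6342 A = 0.6691∠-108.6° A.
Step 7 — Complex power: S = V·I* = 11.3 + j55.95 VA.
Step 8 — Real power: P = Re(S) = 11.3 W.
Step 9 — Reactive power: Q = Im(S) = 55.95 VAR.
Step 10 — Apparent power: |S| = 57.08 VA.
Step 11 — Power factor: PF = P/|S| = 0.1979 (lagging).

(a) P = 11.3 W  (b) Q = 55.95 VAR  (c) S = 57.08 VA  (d) PF = 0.1979 (lagging)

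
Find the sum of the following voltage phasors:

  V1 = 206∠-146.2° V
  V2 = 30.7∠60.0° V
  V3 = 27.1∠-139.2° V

Step 1 — Convert each phasor to rectangular form:
  V1 = 206·(cos(-146.2°) + j·sin(-146.2°)) = -171.2 - j114.6 V
  V2 = 30.7·(cos(60.0°) + j·sin(60.0°)) = 15.35 + j26.59 V
  V3 = 27.1·(cos(-139.2°) + j·sin(-139.2°)) = -20.51 - j17.71 V
Step 2 — Sum components: V_total = -176.3 - j105.7 V.
Step 3 — Convert to polar: |V_total| = 205.6 V, ∠V_total = -149.1°.

V_total = 205.6∠-149.1° V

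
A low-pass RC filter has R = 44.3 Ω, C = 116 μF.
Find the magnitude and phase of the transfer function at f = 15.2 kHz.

Step 1 — Angular frequency: ω = 2π·1.52e+04 = 9.55e+04 rad/s.
Step 2 — Transfer function: H(jω) = 1/(1 + jωRC).
Step 3 — Denominator: 1 + jωRC = 1 + j·9.55e+04·44.3·0.000116 = 1 + j490.8.
Step 4 — H = 4.152e-06 - j0.002038.
Step 5 — Magnitude: |H| = 0.002038 (-53.8 dB); phase: φ = -89.9°.

|H| = 0.002038 (-53.8 dB), φ = -89.9°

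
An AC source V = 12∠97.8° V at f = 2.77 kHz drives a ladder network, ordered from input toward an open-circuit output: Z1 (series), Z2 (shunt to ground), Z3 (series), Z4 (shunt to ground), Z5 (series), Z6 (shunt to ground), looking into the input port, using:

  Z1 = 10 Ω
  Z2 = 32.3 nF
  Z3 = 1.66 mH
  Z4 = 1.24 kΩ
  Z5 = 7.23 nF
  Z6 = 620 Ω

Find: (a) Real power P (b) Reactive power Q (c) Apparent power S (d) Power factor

Step 1 — Angular frequency: ω = 2π·f = 2π·2770 = 1.74e+04 rad/s.
Step 2 — Component impedances:
  Z1: Z = R = 10 Ω
  Z2: Z = 1/(jωC) = -j/(ω·C) = 0 - j1779 Ω
  Z3: Z = jωL = j·1.74e+04·0.00166 = 0 + j28.89 Ω
  Z4: Z = R = 1240 Ω
  Z5: Z = 1/(jωC) = -j/(ω·C) = 0 - j7947 Ω
  Z6: Z = R = 620 Ω
Step 3 — Ladder network (open output): work backward from the far end, alternating series and parallel combinations. Z_in = 742.5 - j595.7 Ω = 952∠-38.7° Ω.
Step 4 — Source phasor: V = 12∠97.8° V = -1.629 + j11.89 V.
Step 5 — Current: I = V / Z = -0.00915 + j0.008671 A = 0.01261∠136.5° A.
Step 6 — Complex power: S = V·I* = 0.118 - j0.09466 VA.
Step 7 — Real power: P = Re(S) = 0.118 W.
Step 8 — Reactive power: Q = Im(S) = -0.09466 VAR.
Step 9 — Apparent power: |S| = 0.1513 VA.
Step 10 — Power factor: PF = P/|S| = 0.78 (leading).

(a) P = 0.118 W  (b) Q = -0.09466 VAR  (c) S = 0.1513 VA  (d) PF = 0.78 (leading)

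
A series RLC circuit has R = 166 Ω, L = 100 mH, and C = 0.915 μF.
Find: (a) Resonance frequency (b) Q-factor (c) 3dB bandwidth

Step 1 — Resonance condition Im(Z)=0 gives ω₀ = 1/√(LC).
Step 2 — ω₀ = 1/√(0.1·9.15e-07) = 3306 rad/s.
Step 3 — f₀ = ω₀/(2π) = 526.2 Hz.
Step 4 — Series Q: Q = ω₀L/R = 3306·0.1/166 = 1.992.
Step 5 — 3dB bandwidth: Δω = ω₀/Q = 1660 rad/s; BW = Δω/(2π) = 264.2 Hz.

(a) f₀ = 526.2 Hz  (b) Q = 1.992  (c) BW = 264.2 Hz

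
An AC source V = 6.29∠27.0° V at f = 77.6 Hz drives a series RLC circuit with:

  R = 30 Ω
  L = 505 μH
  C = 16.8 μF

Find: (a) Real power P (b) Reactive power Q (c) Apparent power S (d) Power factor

Step 1 — Angular frequency: ω = 2π·f = 2π·77.6 = 487.6 rad/s.
Step 2 — Component impedances:
  R: Z = R = 30 Ω
  L: Z = jωL = j·487.6·0.000505 = 0 + j0.2462 Ω
  C: Z = 1/(jωC) = -j/(ω·C) = 0 - j122.1 Ω
Step 3 — Series combination: Z_total = R + L + C = 30 - j121.8 Ω = 125.5∠-76.2° Ω.
Step 4 — Source phasor: V = 6.29∠27.0° V = 5.604 + j2.856 V.
Step 5 — Current: I = V / Z = -0.01142 + j0.04881 A = 0.05013∠103.2° A.
Step 6 — Complex power: S = V·I* = 0.07539 - j0.3062 VA.
Step 7 — Real power: P = Re(S) = 0.07539 W.
Step 8 — Reactive power: Q = Im(S) = -0.3062 VAR.
Step 9 — Apparent power: |S| = 0.3153 VA.
Step 10 — Power factor: PF = P/|S| = 0.2391 (leading).

(a) P = 0.07539 W  (b) Q = -0.3062 VAR  (c) S = 0.3153 VA  (d) PF = 0.2391 (leading)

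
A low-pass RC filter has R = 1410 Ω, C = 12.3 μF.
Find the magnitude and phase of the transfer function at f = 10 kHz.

Step 1 — Angular frequency: ω = 2π·1e+04 = 6.283e+04 rad/s.
Step 2 — Transfer function: H(jω) = 1/(1 + jωRC).
Step 3 — Denominator: 1 + jωRC = 1 + j·6.283e+04·1410·1.23e-05 = 1 + j1090.
Step 4 — H = 8.422e-07 - j0.0009177.
Step 5 — Magnitude: |H| = 0.0009177 (-60.7 dB); phase: φ = -89.9°.

|H| = 0.0009177 (-60.7 dB), φ = -89.9°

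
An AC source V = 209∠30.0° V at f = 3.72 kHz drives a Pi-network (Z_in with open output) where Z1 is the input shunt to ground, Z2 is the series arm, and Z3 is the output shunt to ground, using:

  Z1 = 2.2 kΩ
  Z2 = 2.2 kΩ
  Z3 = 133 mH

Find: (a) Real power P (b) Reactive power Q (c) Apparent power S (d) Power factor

Step 1 — Angular frequency: ω = 2π·f = 2π·3720 = 2.337e+04 rad/s.
Step 2 — Component impedances:
  Z1: Z = R = 2200 Ω
  Z2: Z = R = 2200 Ω
  Z3: Z = jωL = j·2.337e+04·0.133 = 0 + j3109 Ω
Step 3 — With open output, the series arm Z2 and the output shunt Z3 appear in series to ground: Z2 + Z3 = 2200 + j3109 Ω.
Step 4 — Parallel with input shunt Z1: Z_in = Z1 || (Z2 + Z3) = 1466 + j518.4 Ω = 1555∠19.5° Ω.
Step 5 — Source phasor: V = 209∠30.0° V = 181 + j104.5 V.
Step 6 — Current: I = V / Z = 0.1321 + j0.02456 A = 0.1344∠10.5° A.
Step 7 — Complex power: S = V·I* = 26.48 + j9.362 VA.
Step 8 — Real power: P = Re(S) = 26.48 W.
Step 9 — Reactive power: Q = Im(S) = 9.362 VAR.
Step 10 — Apparent power: |S| = 28.09 VA.
Step 11 — Power factor: PF = P/|S| = 0.9428 (lagging).

(a) P = 26.48 W  (b) Q = 9.362 VAR  (c) S = 28.09 VA  (d) PF = 0.9428 (lagging)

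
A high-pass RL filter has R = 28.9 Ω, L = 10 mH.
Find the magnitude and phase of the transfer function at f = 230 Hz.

Step 1 — Angular frequency: ω = 2π·230 = 1445 rad/s.
Step 2 — Transfer function: H(jω) = jωL/(R + jωL).
Step 3 — Numerator jωL = j·14.45; denominator R + jωL = 28.9 + j14.45.
Step 4 — H = 0.2 + j0.4.
Step 5 — Magnitude: |H| = 0.4472 (-7.0 dB); phase: φ = 63.4°.

|H| = 0.4472 (-7.0 dB), φ = 63.4°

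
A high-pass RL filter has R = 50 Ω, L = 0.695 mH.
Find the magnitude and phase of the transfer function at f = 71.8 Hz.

Step 1 — Angular frequency: ω = 2π·71.8 = 451.1 rad/s.
Step 2 — Transfer function: H(jω) = jωL/(R + jωL).
Step 3 — Numerator jωL = j·0.3135; denominator R + jωL = 50 + j0.3135.
Step 4 — H = 3.932e-05 + j0.00627.
Step 5 — Magnitude: |H| = 0.006271 (-44.1 dB); phase: φ = 89.6°.

|H| = 0.006271 (-44.1 dB), φ = 89.6°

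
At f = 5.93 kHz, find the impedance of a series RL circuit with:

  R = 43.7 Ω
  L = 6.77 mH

Step 1 — Angular frequency: ω = 2π·f = 2π·5930 = 3.726e+04 rad/s.
Step 2 — Component impedances:
  R: Z = R = 43.7 Ω
  L: Z = jωL = j·3.726e+04·0.00677 = 0 + j252.2 Ω
Step 3 — Series combination: Z_total = R + L = 43.7 + j252.2 Ω = 256∠80.2° Ω.

Z = 43.7 + j252.2 Ω = 256∠80.2° Ω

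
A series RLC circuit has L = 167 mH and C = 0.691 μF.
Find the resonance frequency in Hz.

Step 1 — Resonance condition Im(Z)=0 gives ω₀ = 1/√(LC).
Step 2 — ω₀ = 1/√(0.167·6.91e-07) = 2944 rad/s.
Step 3 — f₀ = ω₀/(2π) = 468.5 Hz.

f₀ = 468.5 Hz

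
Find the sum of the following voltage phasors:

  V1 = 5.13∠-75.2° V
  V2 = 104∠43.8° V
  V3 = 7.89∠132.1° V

Step 1 — Convert each phasor to rectangular form:
  V1 = 5.13·(cos(-75.2°) + j·sin(-75.2°)) = 1.31 - j4.96 V
  V2 = 104·(cos(43.8°) + j·sin(43.8°)) = 75.06 + j71.98 V
  V3 = 7.89·(cos(132.1°) + j·sin(132.1°)) = -5.29 + j5.854 V
Step 2 — Sum components: V_total = 71.08 + j72.88 V.
Step 3 — Convert to polar: |V_total| = 101.8 V, ∠V_total = 45.7°.

V_total = 101.8∠45.7° V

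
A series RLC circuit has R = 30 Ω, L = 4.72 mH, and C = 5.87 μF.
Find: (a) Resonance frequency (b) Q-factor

Step 1 — Resonance condition Im(Z)=0 gives ω₀ = 1/√(LC).
Step 2 — ω₀ = 1/√(0.00472·5.87e-06) = 6008 rad/s.
Step 3 — f₀ = ω₀/(2π) = 956.2 Hz.
Step 4 — Series Q: Q = ω₀L/R = 6008·0.00472/30 = 0.9452.

(a) f₀ = 956.2 Hz  (b) Q = 0.9452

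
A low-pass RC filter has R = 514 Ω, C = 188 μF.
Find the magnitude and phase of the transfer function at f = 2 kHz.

Step 1 — Angular frequency: ω = 2π·2000 = 1.257e+04 rad/s.
Step 2 — Transfer function: H(jω) = 1/(1 + jωRC).
Step 3 — Denominator: 1 + jωRC = 1 + j·1.257e+04·514·0.000188 = 1 + j1214.
Step 4 — H = 6.782e-07 - j0.0008235.
Step 5 — Magnitude: |H| = 0.0008235 (-61.7 dB); phase: φ = -90.0°.

|H| = 0.0008235 (-61.7 dB), φ = -90.0°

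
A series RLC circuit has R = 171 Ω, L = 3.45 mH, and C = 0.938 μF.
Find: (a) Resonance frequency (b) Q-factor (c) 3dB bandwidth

Step 1 — Resonance: ω₀ = 1/√(LC) = 1/√(0.00345·9.38e-07) = 1.758e+04 rad/s.
Step 2 — f₀ = ω₀/(2π) = 2798 Hz.
Step 3 — Series Q: Q = ω₀L/R = 1.758e+04·0.00345/171 = 0.3547.
Step 4 — Bandwidth: Δω = ω₀/Q = 4.957e+04 rad/s; BW = Δω/(2π) = 7889 Hz.

(a) f₀ = 2798 Hz  (b) Q = 0.3547  (c) BW = 7889 Hz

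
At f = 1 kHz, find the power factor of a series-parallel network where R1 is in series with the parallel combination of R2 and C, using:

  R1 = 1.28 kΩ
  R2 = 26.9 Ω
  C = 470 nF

Step 1 — Angular frequency: ω = 2π·f = 2π·1000 = 6283 rad/s.
Step 2 — Component impedances:
  R1: Z = R = 1280 Ω
  R2: Z = R = 26.9 Ω
  C: Z = 1/(jωC) = -j/(ω·C) = 0 - j338.6 Ω
Step 3 — Parallel branch: R2 || C = 1/(1/R2 + 1/C) = 26.73 - j2.123 Ω.
Step 4 — Series with R1: Z_total = R1 + (R2 || C) = 1307 - j2.123 Ω = 1307∠-0.1° Ω.
Step 5 — Power factor: PF = cos(φ) = Re(Z)/|Z| = 1307/1307 = 1.
Step 6 — Type: Im(Z) = -2.123 ⇒ leading (phase φ = -0.1°).

PF = 1 (leading, φ = -0.1°)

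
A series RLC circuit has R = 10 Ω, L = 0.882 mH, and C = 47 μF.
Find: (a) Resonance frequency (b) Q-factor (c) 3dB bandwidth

Step 1 — Resonance: ω₀ = 1/√(LC) = 1/√(0.000882·4.7e-05) = 4912 rad/s.
Step 2 — f₀ = ω₀/(2π) = 781.7 Hz.
Step 3 — Series Q: Q = ω₀L/R = 4912·0.000882/10 = 0.4332.
Step 4 — Bandwidth: Δω = ω₀/Q = 1.134e+04 rad/s; BW = Δω/(2π) = 1804 Hz.

(a) f₀ = 781.7 Hz  (b) Q = 0.4332  (c) BW = 1804 Hz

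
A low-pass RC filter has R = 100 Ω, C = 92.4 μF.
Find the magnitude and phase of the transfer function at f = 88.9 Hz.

Step 1 — Angular frequency: ω = 2π·88.9 = 558.6 rad/s.
Step 2 — Transfer function: H(jω) = 1/(1 + jωRC).
Step 3 — Denominator: 1 + jωRC = 1 + j·558.6·100·9.24e-05 = 1 + j5.161.
Step 4 — H = 0.03618 - j0.1867.
Step 5 — Magnitude: |H| = 0.1902 (-14.4 dB); phase: φ = -79.0°.

|H| = 0.1902 (-14.4 dB), φ = -79.0°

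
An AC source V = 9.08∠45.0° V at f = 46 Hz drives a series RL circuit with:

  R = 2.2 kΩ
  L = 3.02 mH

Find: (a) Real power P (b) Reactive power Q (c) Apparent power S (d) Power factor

Step 1 — Angular frequency: ω = 2π·f = 2π·46 = 289 rad/s.
Step 2 — Component impedances:
  R: Z = R = 2200 Ω
  L: Z = jωL = j·289·0.00302 = 0 + j0.8729 Ω
Step 3 — Series combination: Z_total = R + L = 2200 + j0.8729 Ω = 2200∠0.0° Ω.
Step 4 — Source phasor: V = 9.08∠45.0° V = 6.421 + j6.421 V.
Step 5 — Current: I = V / Z = 0.00292 + j0.002917 A = 0.004127∠45.0° A.
Step 6 — Complex power: S = V·I* = 0.03748 + j1.487e-05 VA.
Step 7 — Real power: P = Re(S) = 0.03748 W.
Step 8 — Reactive power: Q = Im(S) = 1.487e-05 VAR.
Step 9 — Apparent power: |S| = 0.03748 VA.
Step 10 — Power factor: PF = P/|S| = 1 (lagging).

(a) P = 0.03748 W  (b) Q = 1.487e-05 VAR  (c) S = 0.03748 VA  (d) PF = 1 (lagging)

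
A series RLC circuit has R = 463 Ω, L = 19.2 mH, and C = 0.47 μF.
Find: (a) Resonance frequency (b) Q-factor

Step 1 — Resonance condition Im(Z)=0 gives ω₀ = 1/√(LC).
Step 2 — ω₀ = 1/√(0.0192·4.7e-07) = 1.053e+04 rad/s.
Step 3 — f₀ = ω₀/(2π) = 1675 Hz.
Step 4 — Series Q: Q = ω₀L/R = 1.053e+04·0.0192/463 = 0.4365.

(a) f₀ = 1675 Hz  (b) Q = 0.4365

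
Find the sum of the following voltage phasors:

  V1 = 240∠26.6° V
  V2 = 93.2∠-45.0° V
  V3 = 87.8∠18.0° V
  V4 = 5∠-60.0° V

Step 1 — Convert each phasor to rectangular form:
  V1 = 240·(cos(26.6°) + j·sin(26.6°)) = 214.6 + j107.5 V
  V2 = 93.2·(cos(-45.0°) + j·sin(-45.0°)) = 65.9 - j65.9 V
  V3 = 87.8·(cos(18.0°) + j·sin(18.0°)) = 83.5 + j27.13 V
  V4 = 5·(cos(-60.0°) + j·sin(-60.0°)) = 2.5 - j4.33 V
Step 2 — Sum components: V_total = 366.5 + j64.36 V.
Step 3 — Convert to polar: |V_total| = 372.1 V, ∠V_total = 10.0°.

V_total = 372.1∠10.0° V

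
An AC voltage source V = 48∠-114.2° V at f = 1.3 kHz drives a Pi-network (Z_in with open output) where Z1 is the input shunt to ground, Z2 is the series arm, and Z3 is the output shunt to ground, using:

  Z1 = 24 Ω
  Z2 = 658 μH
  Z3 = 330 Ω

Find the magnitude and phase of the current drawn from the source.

Step 1 — Angular frequency: ω = 2π·f = 2π·1300 = 8168 rad/s.
Step 2 — Component impedances:
  Z1: Z = R = 24 Ω
  Z2: Z = jωL = j·8168·0.000658 = 0 + j5.375 Ω
  Z3: Z = R = 330 Ω
Step 3 — With open output, the series arm Z2 and the output shunt Z3 appear in series to ground: Z2 + Z3 = 330 + j5.375 Ω.
Step 4 — Parallel with input shunt Z1: Z_in = Z1 || (Z2 + Z3) = 22.37 + j0.0247 Ω = 22.37∠0.1° Ω.
Step 5 — Source phasor: V = 48∠-114.2° V = -19.68 - j43.78 V.
Step 6 — Ohm's law: I = V / Z_total = (-19.68 - j43.78) / (22.37 + j0.0247) = -0.8816 - j1.956 A.
Step 7 — Convert to polar: |I| = 2.145 A, ∠I = -114.3°.

I = 2.145∠-114.3° A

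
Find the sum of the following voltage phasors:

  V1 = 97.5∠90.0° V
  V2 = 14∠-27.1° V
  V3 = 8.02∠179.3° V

Step 1 — Convert each phasor to rectangular form:
  V1 = 97.5·(cos(90.0°) + j·sin(90.0°)) = 0 + j97.5 V
  V2 = 14·(cos(-27.1°) + j·sin(-27.1°)) = 12.46 - j6.378 V
  V3 = 8.02·(cos(179.3°) + j·sin(179.3°)) = -8.019 + j0.09798 V
Step 2 — Sum components: V_total = 4.444 + j91.22 V.
Step 3 — Convert to polar: |V_total| = 91.33 V, ∠V_total = 87.2°.

V_total = 91.33∠87.2° V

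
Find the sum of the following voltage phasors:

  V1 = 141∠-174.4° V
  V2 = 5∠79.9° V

Step 1 — Convert each phasor to rectangular form:
  V1 = 141·(cos(-174.4°) + j·sin(-174.4°)) = -140.3 - j13.76 V
  V2 = 5·(cos(79.9°) + j·sin(79.9°)) = 0.8768 + j4.923 V
Step 2 — Sum components: V_total = -139.5 - j8.837 V.
Step 3 — Convert to polar: |V_total| = 139.7 V, ∠V_total = -176.4°.

V_total = 139.7∠-176.4° V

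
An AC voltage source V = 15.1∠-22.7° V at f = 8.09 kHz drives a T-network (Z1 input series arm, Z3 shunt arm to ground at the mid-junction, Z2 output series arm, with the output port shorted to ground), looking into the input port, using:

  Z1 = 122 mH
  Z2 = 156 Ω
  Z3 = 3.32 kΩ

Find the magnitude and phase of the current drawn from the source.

Step 1 — Angular frequency: ω = 2π·f = 2π·8090 = 5.083e+04 rad/s.
Step 2 — Component impedances:
  Z1: Z = jωL = j·5.083e+04·0.122 = 0 + j6201 Ω
  Z2: Z = R = 156 Ω
  Z3: Z = R = 3320 Ω
Step 3 — With the output port shorted to ground, the output series arm Z2 runs from the junction to ground; the shunt arm Z3 also runs from the junction to ground. They appear in parallel: Z3 || Z2 = 149 Ω.
Step 4 — Series with input arm Z1: Z_in = Z1 + (Z3 || Z2) = 149 + j6201 Ω = 6203∠88.6° Ω.
Step 5 — Source phasor: V = 15.1∠-22.7° V = 13.93 - j5.827 V.
Step 6 — Ohm's law: I = V / Z_total = (13.93 - j5.827) / (149 + j6201) = -0.0008852 - j0.002268 A.
Step 7 — Convert to polar: |I| = 0.002434 A, ∠I = -111.3°.

I = 0.002434∠-111.3° A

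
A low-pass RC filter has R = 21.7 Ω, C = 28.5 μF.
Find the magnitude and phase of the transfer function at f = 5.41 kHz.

Step 1 — Angular frequency: ω = 2π·5410 = 3.399e+04 rad/s.
Step 2 — Transfer function: H(jω) = 1/(1 + jωRC).
Step 3 — Denominator: 1 + jωRC = 1 + j·3.399e+04·21.7·2.85e-05 = 1 + j21.02.
Step 4 — H = 0.002258 - j0.04746.
Step 5 — Magnitude: |H| = 0.04751 (-26.5 dB); phase: φ = -87.3°.

|H| = 0.04751 (-26.5 dB), φ = -87.3°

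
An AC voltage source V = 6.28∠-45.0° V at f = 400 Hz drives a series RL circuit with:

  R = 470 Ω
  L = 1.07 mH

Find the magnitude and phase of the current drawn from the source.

Step 1 — Angular frequency: ω = 2π·f = 2π·400 = 2513 rad/s.
Step 2 — Component impedances:
  R: Z = R = 470 Ω
  L: Z = jωL = j·2513·0.00107 = 0 + j2.689 Ω
Step 3 — Series combination: Z_total = R + L = 470 + j2.689 Ω = 470∠0.3° Ω.
Step 4 — Source phasor: V = 6.28∠-45.0° V = 4.441 - j4.441 V.
Step 5 — Ohm's law: I = V / Z_total = (4.441 - j4.441) / (470 + j2.689) = 0.009394 - j0.009502 A.
Step 6 — Convert to polar: |I| = 0.01336 A, ∠I = -45.3°.

I = 0.01336∠-45.3° A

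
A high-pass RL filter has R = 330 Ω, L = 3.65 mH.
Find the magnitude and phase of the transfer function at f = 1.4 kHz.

Step 1 — Angular frequency: ω = 2π·1400 = 8796 rad/s.
Step 2 — Transfer function: H(jω) = jωL/(R + jωL).
Step 3 — Numerator jωL = j·32.11; denominator R + jωL = 330 + j32.11.
Step 4 — H = 0.009377 + j0.09638.
Step 5 — Magnitude: |H| = 0.09684 (-20.3 dB); phase: φ = 84.4°.

|H| = 0.09684 (-20.3 dB), φ = 84.4°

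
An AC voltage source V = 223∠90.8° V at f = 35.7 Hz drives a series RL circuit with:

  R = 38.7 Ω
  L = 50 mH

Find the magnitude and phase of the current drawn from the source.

Step 1 — Angular frequency: ω = 2π·f = 2π·35.7 = 224.3 rad/s.
Step 2 — Component impedances:
  R: Z = R = 38.7 Ω
  L: Z = jωL = j·224.3·0.05 = 0 + j11.22 Ω
Step 3 — Series combination: Z_total = R + L = 38.7 + j11.22 Ω = 40.29∠16.2° Ω.
Step 4 — Source phasor: V = 223∠90.8° V = -3.114 + j223 V.
Step 5 — Ohm's law: I = V / Z_total = (-3.114 + j223) / (38.7 + j11.22) = 1.466 + j5.337 A.
Step 6 — Convert to polar: |I| = 5.535 A, ∠I = 74.6°.

I = 5.535∠74.6° A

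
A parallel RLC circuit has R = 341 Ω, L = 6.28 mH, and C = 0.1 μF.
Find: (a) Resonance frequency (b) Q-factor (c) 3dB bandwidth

Step 1 — Resonance: ω₀ = 1/√(LC) = 1/√(0.00628·1e-07) = 3.99e+04 rad/s.
Step 2 — f₀ = ω₀/(2π) = 6351 Hz.
Step 3 — Parallel Q: Q = R/(ω₀L) = 341/(3.99e+04·0.00628) = 1.361.
Step 4 — Bandwidth: Δω = ω₀/Q = 2.933e+04 rad/s; BW = Δω/(2π) = 4667 Hz.

(a) f₀ = 6351 Hz  (b) Q = 1.361  (c) BW = 4667 Hz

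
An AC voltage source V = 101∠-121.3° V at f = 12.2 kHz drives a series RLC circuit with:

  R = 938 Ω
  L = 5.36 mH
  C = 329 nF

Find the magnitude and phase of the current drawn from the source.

Step 1 — Angular frequency: ω = 2π·f = 2π·1.22e+04 = 7.665e+04 rad/s.
Step 2 — Component impedances:
  R: Z = R = 938 Ω
  L: Z = jωL = j·7.665e+04·0.00536 = 0 + j410.9 Ω
  C: Z = 1/(jωC) = -j/(ω·C) = 0 - j39.65 Ω
Step 3 — Series combination: Z_total = R + L + C = 938 + j371.2 Ω = 1009∠21.6° Ω.
Step 4 — Source phasor: V = 101∠-121.3° V = -52.47 - j86.3 V.
Step 5 — Ohm's law: I = V / Z_total = (-52.47 - j86.3) / (938 + j371.2) = -0.07985 - j0.06041 A.
Step 6 — Convert to polar: |I| = 0.1001 A, ∠I = -142.9°.

I = 0.1001∠-142.9° A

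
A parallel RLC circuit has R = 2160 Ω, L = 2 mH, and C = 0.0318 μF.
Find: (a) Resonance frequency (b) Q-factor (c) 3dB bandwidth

Step 1 — Resonance: ω₀ = 1/√(LC) = 1/√(0.002·3.18e-08) = 1.254e+05 rad/s.
Step 2 — f₀ = ω₀/(2π) = 1.996e+04 Hz.
Step 3 — Parallel Q: Q = R/(ω₀L) = 2160/(1.254e+05·0.002) = 8.613.
Step 4 — Bandwidth: Δω = ω₀/Q = 1.456e+04 rad/s; BW = Δω/(2π) = 2317 Hz.

(a) f₀ = 1.996e+04 Hz  (b) Q = 8.613  (c) BW = 2317 Hz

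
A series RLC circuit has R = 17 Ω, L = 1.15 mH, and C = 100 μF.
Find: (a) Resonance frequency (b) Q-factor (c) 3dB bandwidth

Step 1 — Resonance: ω₀ = 1/√(LC) = 1/√(0.00115·0.0001) = 2949 rad/s.
Step 2 — f₀ = ω₀/(2π) = 469.3 Hz.
Step 3 — Series Q: Q = ω₀L/R = 2949·0.00115/17 = 0.1995.
Step 4 — Bandwidth: Δω = ω₀/Q = 1.478e+04 rad/s; BW = Δω/(2π) = 2353 Hz.

(a) f₀ = 469.3 Hz  (b) Q = 0.1995  (c) BW = 2353 Hz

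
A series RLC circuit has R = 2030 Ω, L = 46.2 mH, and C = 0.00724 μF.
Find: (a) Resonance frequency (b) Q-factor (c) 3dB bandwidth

Step 1 — Resonance condition Im(Z)=0 gives ω₀ = 1/√(LC).
Step 2 — ω₀ = 1/√(0.0462·7.24e-09) = 5.468e+04 rad/s.
Step 3 — f₀ = ω₀/(2π) = 8702 Hz.
Step 4 — Series Q: Q = ω₀L/R = 5.468e+04·0.0462/2030 = 1.244.
Step 5 — 3dB bandwidth: Δω = ω₀/Q = 4.394e+04 rad/s; BW = Δω/(2π) = 6993 Hz.

(a) f₀ = 8702 Hz  (b) Q = 1.244  (c) BW = 6993 Hz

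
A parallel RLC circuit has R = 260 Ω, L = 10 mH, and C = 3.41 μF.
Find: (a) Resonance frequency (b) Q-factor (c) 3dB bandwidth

Step 1 — Resonance: ω₀ = 1/√(LC) = 1/√(0.01·3.41e-06) = 5415 rad/s.
Step 2 — f₀ = ω₀/(2π) = 861.9 Hz.
Step 3 — Parallel Q: Q = R/(ω₀L) = 260/(5415·0.01) = 4.801.
Step 4 — Bandwidth: Δω = ω₀/Q = 1128 rad/s; BW = Δω/(2π) = 179.5 Hz.

(a) f₀ = 861.9 Hz  (b) Q = 4.801  (c) BW = 179.5 Hz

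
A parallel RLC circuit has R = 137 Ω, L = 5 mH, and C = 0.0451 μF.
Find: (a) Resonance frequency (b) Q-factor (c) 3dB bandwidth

Step 1 — Resonance: ω₀ = 1/√(LC) = 1/√(0.005·4.51e-08) = 6.659e+04 rad/s.
Step 2 — f₀ = ω₀/(2π) = 1.06e+04 Hz.
Step 3 — Parallel Q: Q = R/(ω₀L) = 137/(6.659e+04·0.005) = 0.4115.
Step 4 — Bandwidth: Δω = ω₀/Q = 1.618e+05 rad/s; BW = Δω/(2π) = 2.576e+04 Hz.

(a) f₀ = 1.06e+04 Hz  (b) Q = 0.4115  (c) BW = 2.576e+04 Hz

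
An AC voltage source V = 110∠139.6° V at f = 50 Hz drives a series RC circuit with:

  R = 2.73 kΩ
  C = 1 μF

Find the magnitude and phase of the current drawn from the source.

Step 1 — Angular frequency: ω = 2π·f = 2π·50 = 314.2 rad/s.
Step 2 — Component impedances:
  R: Z = R = 2730 Ω
  C: Z = 1/(jωC) = -j/(ω·C) = 0 - j3183 Ω
Step 3 — Series combination: Z_total = R + C = 2730 - j3183 Ω = 4193∠-49.4° Ω.
Step 4 — Source phasor: V = 110∠139.6° V = -83.77 + j71.29 V.
Step 5 — Ohm's law: I = V / Z_total = (-83.77 + j71.29) / (2730 - j3183) = -0.02591 - j0.004095 A.
Step 6 — Convert to polar: |I| = 0.02623 A, ∠I = -171.0°.

I = 0.02623∠-171.0° A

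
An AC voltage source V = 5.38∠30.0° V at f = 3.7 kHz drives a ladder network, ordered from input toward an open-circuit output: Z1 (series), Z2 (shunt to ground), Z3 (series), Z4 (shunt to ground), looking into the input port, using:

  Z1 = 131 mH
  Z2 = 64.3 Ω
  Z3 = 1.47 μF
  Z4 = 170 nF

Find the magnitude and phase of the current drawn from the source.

Step 1 — Angular frequency: ω = 2π·f = 2π·3700 = 2.325e+04 rad/s.
Step 2 — Component impedances:
  Z1: Z = jωL = j·2.325e+04·0.131 = 0 + j3045 Ω
  Z2: Z = R = 64.3 Ω
  Z3: Z = 1/(jωC) = -j/(ω·C) = 0 - j29.26 Ω
  Z4: Z = 1/(jωC) = -j/(ω·C) = 0 - j253 Ω
Step 3 — Ladder network (open output): work backward from the far end, alternating series and parallel combinations. Z_in = 61.13 + j3032 Ω = 3032∠88.8° Ω.
Step 4 — Source phasor: V = 5.38∠30.0° V = 4.659 + j2.69 V.
Step 5 — Ohm's law: I = V / Z_total = (4.659 + j2.69) / (61.13 + j3032) = 0.000918 - j0.001518 A.
Step 6 — Convert to polar: |I| = 0.001774 A, ∠I = -58.8°.

I = 0.001774∠-58.8° A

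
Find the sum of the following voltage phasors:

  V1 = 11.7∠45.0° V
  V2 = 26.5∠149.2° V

Step 1 — Convert each phasor to rectangular form:
  V1 = 11.7·(cos(45.0°) + j·sin(45.0°)) = 8.273 + j8.273 V
  V2 = 26.5·(cos(149.2°) + j·sin(149.2°)) = -22.76 + j13.57 V
Step 2 — Sum components: V_total = -14.49 + j21.84 V.
Step 3 — Convert to polar: |V_total| = 26.21 V, ∠V_total = 123.6°.

V_total = 26.21∠123.6° V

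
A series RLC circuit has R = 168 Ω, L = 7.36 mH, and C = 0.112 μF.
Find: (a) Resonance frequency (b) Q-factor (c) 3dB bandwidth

Step 1 — Resonance condition Im(Z)=0 gives ω₀ = 1/√(LC).
Step 2 — ω₀ = 1/√(0.00736·1.12e-07) = 3.483e+04 rad/s.
Step 3 — f₀ = ω₀/(2π) = 5543 Hz.
Step 4 — Series Q: Q = ω₀L/R = 3.483e+04·0.00736/168 = 1.526.
Step 5 — 3dB bandwidth: Δω = ω₀/Q = 2.283e+04 rad/s; BW = Δω/(2π) = 3633 Hz.

(a) f₀ = 5543 Hz  (b) Q = 1.526  (c) BW = 3633 Hz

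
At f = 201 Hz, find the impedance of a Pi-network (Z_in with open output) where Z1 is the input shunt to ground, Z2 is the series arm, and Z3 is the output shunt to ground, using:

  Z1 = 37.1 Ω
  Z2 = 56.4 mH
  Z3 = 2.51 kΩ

Step 1 — Angular frequency: ω = 2π·f = 2π·201 = 1263 rad/s.
Step 2 — Component impedances:
  Z1: Z = R = 37.1 Ω
  Z2: Z = jωL = j·1263·0.0564 = 0 + j71.23 Ω
  Z3: Z = R = 2510 Ω
Step 3 — With open output, the series arm Z2 and the output shunt Z3 appear in series to ground: Z2 + Z3 = 2510 + j71.23 Ω.
Step 4 — Parallel with input shunt Z1: Z_in = Z1 || (Z2 + Z3) = 36.56 + j0.0151 Ω = 36.56∠0.0° Ω.

Z = 36.56 + j0.0151 Ω = 36.56∠0.0° Ω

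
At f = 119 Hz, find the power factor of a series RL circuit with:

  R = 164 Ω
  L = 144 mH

Step 1 — Angular frequency: ω = 2π·f = 2π·119 = 747.7 rad/s.
Step 2 — Component impedances:
  R: Z = R = 164 Ω
  L: Z = jωL = j·747.7·0.144 = 0 + j107.7 Ω
Step 3 — Series combination: Z_total = R + L = 164 + j107.7 Ω = 196.2∠33.3° Ω.
Step 4 — Power factor: PF = cos(φ) = Re(Z)/|Z| = 164/196.2 = 0.8359.
Step 5 — Type: Im(Z) = 107.7 ⇒ lagging (phase φ = 33.3°).

PF = 0.8359 (lagging, φ = 33.3°)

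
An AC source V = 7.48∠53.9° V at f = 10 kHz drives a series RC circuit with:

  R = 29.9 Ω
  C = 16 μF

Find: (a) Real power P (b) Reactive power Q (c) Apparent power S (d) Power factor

Step 1 — Angular frequency: ω = 2π·f = 2π·1e+04 = 6.283e+04 rad/s.
Step 2 — Component impedances:
  R: Z = R = 29.9 Ω
  C: Z = 1/(jωC) = -j/(ω·C) = 0 - j0.9947 Ω
Step 3 — Series combination: Z_total = R + C = 29.9 - j0.9947 Ω = 29.92∠-1.9° Ω.
Step 4 — Source phasor: V = 7.48∠53.9° V = 4.407 + j6.044 V.
Step 5 — Current: I = V / Z = 0.1405 + j0.2068 A = 0.25∠55.8° A.
Step 6 — Complex power: S = V·I* = 1.869 - j0.06218 VA.
Step 7 — Real power: P = Re(S) = 1.869 W.
Step 8 — Reactive power: Q = Im(S) = -0.06218 VAR.
Step 9 — Apparent power: |S| = 1.87 VA.
Step 10 — Power factor: PF = P/|S| = 0.9994 (leading).

(a) P = 1.869 W  (b) Q = -0.06218 VAR  (c) S = 1.87 VA  (d) PF = 0.9994 (leading)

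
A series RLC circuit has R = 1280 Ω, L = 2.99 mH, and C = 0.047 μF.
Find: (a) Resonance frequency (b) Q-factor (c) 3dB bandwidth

Step 1 — Resonance: ω₀ = 1/√(LC) = 1/√(0.00299·4.7e-08) = 8.436e+04 rad/s.
Step 2 — f₀ = ω₀/(2π) = 1.343e+04 Hz.
Step 3 — Series Q: Q = ω₀L/R = 8.436e+04·0.00299/1280 = 0.1971.
Step 4 — Bandwidth: Δω = ω₀/Q = 4.281e+05 rad/s; BW = Δω/(2π) = 6.813e+04 Hz.

(a) f₀ = 1.343e+04 Hz  (b) Q = 0.1971  (c) BW = 6.813e+04 Hz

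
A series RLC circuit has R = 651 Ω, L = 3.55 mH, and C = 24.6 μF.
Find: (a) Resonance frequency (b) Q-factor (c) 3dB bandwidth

Step 1 — Resonance: ω₀ = 1/√(LC) = 1/√(0.00355·2.46e-05) = 3384 rad/s.
Step 2 — f₀ = ω₀/(2π) = 538.6 Hz.
Step 3 — Series Q: Q = ω₀L/R = 3384·0.00355/651 = 0.01845.
Step 4 — Bandwidth: Δω = ω₀/Q = 1.834e+05 rad/s; BW = Δω/(2π) = 2.919e+04 Hz.

(a) f₀ = 538.6 Hz  (b) Q = 0.01845  (c) BW = 2.919e+04 Hz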